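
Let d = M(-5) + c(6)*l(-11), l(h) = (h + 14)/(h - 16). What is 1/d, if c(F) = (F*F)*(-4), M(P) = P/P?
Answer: 1/17 ≈ 0.058824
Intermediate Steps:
M(P) = 1
c(F) = -4*F**2 (c(F) = F**2*(-4) = -4*F**2)
l(h) = (14 + h)/(-16 + h)
d = 17 (d = 1 + (-4*6**2)*((14 - 11)/(-16 - 11)) = 1 + (-4*36)*(3/(-27)) = 1 - (-16)*3/3 = 1 - 144*(-1/9) = 1 + 16 = 17)
1/d = 1/17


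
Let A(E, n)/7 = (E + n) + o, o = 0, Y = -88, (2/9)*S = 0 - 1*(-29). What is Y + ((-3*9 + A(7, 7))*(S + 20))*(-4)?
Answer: -42830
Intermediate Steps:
S = 261/2 (S = 9*(0 - 1*(-29))/2 = 9*(0 + 29)/2 = (9/2)*29 = 261/2 ≈ 130.50)
A(E, n) = 7*E + 7*n (A(E, n) = 7*((E + n) + 0) = 7*(E + n) = 7*E + 7*n)
Y + ((-3*9 + A(7, 7))*(S + 20))*(-4) = -88 + ((-3*9 + (7*7 + 7*7))*(261/2 + 20))*(-4) = -88 + ((-27 + (49 + 49))*(301/2))*(-4) = -88 + ((-27 + 98)*(301/2))*(-4) = -88 + (71*(301/2))*(-4) = -88 + (21371/2)*(-4) = -88 - 42742 = -42830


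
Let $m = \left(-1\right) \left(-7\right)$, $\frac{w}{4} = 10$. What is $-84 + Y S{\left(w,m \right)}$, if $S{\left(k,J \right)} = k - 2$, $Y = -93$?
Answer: $-3618$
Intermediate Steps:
$w = 40$ ($w = 4 \cdot 10 = 40$)
$m = 7$
$S{\left(k,J \right)} = -2 + k$
$-84 + Y S{\left(w,m \right)} = -84 - 93 \left(-2 + 40\right) = -84 - 3534 = -3618$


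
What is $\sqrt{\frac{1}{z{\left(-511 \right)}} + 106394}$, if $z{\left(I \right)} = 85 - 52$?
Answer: $\frac{\sqrt{115863099}}{33} \approx 326.18$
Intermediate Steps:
$z{\left(I \right)} = 33$
$\sqrt{\frac{1}{z{\left(-511 \right)}} + 106394} = \sqrt{\frac{1}{33} + 106394} = \sqrt{\frac{3511003}{33}} = \frac{\sqrt{115863099}}{33}$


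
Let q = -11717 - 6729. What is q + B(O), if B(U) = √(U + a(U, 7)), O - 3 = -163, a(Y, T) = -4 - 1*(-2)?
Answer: -18446 + 9*I*√2 ≈ -18446.0 + 12.728*I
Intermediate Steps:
a(Y, T) = -2 (a(Y, T) = -4 + 2 = -2)
O = -160 (O = 3 - 163 = -160)
B(U) = √(-2 + U) (B(U) = √(U - 2) = √(-2 + U))
q = -18446
q + B(O) = -18446 + √(-2 - 160) = -18446 + √(-162) = -18446 + 9*I*√2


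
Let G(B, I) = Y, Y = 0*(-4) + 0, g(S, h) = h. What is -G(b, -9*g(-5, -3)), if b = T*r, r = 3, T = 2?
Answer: 0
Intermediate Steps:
b = 6 (b = 2*3 = 6)
Y = 0 (Y = 0 + 0 = 0)
G(B, I) = 0
-G(b, -9*g(-5, -3)) = -1*0 = 0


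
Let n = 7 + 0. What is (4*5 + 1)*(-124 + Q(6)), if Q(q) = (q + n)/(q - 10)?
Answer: -10689/4 ≈ -2672.3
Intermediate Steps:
n = 7
Q(q) = (7 + q)/(-10 + q) (Q(q) = (q + 7)/(q - 10) = (7 + q)/(-10 + q))
(4*5 + 1)*(-124 + Q(6)) = (4*5 + 1)*(-124 + (7 + 6)/(-10 + 6)) = (20 + 1)*(-124 + 13/(-4)) = 21*(-124 - ¼*13) = 21*(-124 - 13/4) = 21*(-509/4) = -10689/4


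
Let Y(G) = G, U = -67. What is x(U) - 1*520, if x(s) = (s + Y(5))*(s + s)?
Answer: 7788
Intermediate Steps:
x(s) = 2*s*(5 + s) (x(s) = (s + 5)*(s + s) = (5 + s)*(2*s) = 2*s*(5 + s))
x(U) - 1*520 = 2*(-67)*(5 - 67) - 1*520 = 2*(-67)*(-62) - 520 = 8308 - 520 = 7788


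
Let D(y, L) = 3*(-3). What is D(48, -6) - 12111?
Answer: -12120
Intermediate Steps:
D(y, L) = -9
D(48, -6) - 12111 = -9 - 12111 = -12120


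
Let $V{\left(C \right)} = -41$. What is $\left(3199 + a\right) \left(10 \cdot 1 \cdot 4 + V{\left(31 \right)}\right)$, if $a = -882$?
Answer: $-2317$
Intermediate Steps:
$\left(3199 + a\right) \left(10 \cdot 1 \cdot 4 + V{\left(31 \right)}\right) = \left(3199 - 882\right) \left(10 \cdot 1 \cdot 4 - 41\right) = 2317 \left(10 \cdot 4 - 41\right) = 2317 \left(40 - 41\right) = 2317 \left(-1\right) = -2317$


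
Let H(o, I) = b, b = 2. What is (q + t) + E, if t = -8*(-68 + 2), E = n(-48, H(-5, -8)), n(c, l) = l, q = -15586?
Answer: -15056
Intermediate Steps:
H(o, I) = 2
E = 2
t = 528 (t = -8*(-66) = 528)
(q + t) + E = (-15586 + 528) + 2 = -15058 + 2 = -15056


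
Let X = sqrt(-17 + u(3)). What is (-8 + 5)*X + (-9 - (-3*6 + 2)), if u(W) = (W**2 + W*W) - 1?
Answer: 7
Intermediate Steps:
u(W) = -1 + 2*W**2 (u(W) = (W**2 + W**2) - 1 = 2*W**2 - 1 = -1 + 2*W**2)
X = 0 (X = sqrt(-17 + (-1 + 2*3**2)) = sqrt(-17 + (-1 + 2*9)) = sqrt(-17 + (-1 + 18)) = sqrt(-17 + 17) = sqrt(0) = 0)
(-8 + 5)*X + (-9 - (-3*6 + 2)) = (-8 + 5)*0 + (-9 - (-3*6 + 2)) = -3*0 + (-9 - (-18 + 2)) = 0 + (-9 - 1*(-16)) = 0 + (-9 + 16) = 0 + 7 = 7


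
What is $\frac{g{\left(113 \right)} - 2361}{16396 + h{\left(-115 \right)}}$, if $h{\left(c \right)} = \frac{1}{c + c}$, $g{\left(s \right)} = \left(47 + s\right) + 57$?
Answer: $- \frac{493120}{3771079} \approx -0.13076$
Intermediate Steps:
$g{\left(s \right)} = 104 + s$
$h{\left(c \right)} = \frac{1}{2 c}$
$\frac{g{\left(113 \right)} - 2361}{16396 + h{\left(-115 \right)}} = \frac{\left(104 + 113\right) - 2361}{16396 + \frac{1}{2 \left(-115\right)}} = \frac{217 - 2361}{16396 + \frac{1}{2} \left(- \frac{1}{115}\right)} = - \frac{2144}{16396 - \frac{1}{230}} = - \frac{2144}{\frac{3771079}{230}} = \left(-2144\right) \frac{230}{3771079} = - \frac{493120}{3771079}$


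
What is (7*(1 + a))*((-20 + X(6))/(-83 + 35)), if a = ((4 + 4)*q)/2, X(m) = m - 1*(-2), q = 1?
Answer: 35/4 ≈ 8.7500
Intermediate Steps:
X(m) = 2 + m (X(m) = m + 2 = 2 + m)
a = 4 (a = ((4 + 4)*1)/2 = (8*1)*(½) = 8*(½) = 4)
(7*(1 + a))*((-20 + X(6))/(-83 + 35)) = (7*(1 + 4))*((-20 + (2 + 6))/(-83 + 35)) = (7*5)*((-20 + 8)/(-48)) = 35*(-12*(-1/48)) = 35*(¼) = 35/4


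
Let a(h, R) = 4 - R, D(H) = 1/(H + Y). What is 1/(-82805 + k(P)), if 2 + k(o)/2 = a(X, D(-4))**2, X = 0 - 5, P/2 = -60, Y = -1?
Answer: -25/2069343 ≈ -1.2081e-5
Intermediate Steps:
P = -120 (P = 2*(-60) = -120)
X = -5
D(H) = 1/(-1 + H) (D(H) = 1/(H - 1) = 1/(-1 + H))
k(o) = 782/25 (k(o) = -4 + 2*(4 - 1/(-1 - 4))**2 = -4 + 2*(4 - 1/(-5))**2 = -4 + 2*(4 - 1*(-1/5))**2 = -4 + 2*(4 + 1/5)**2 = -4 + 2*(21/5)**2 = -4 + 2*(441/25) = -4 + 882/25 = 782/25)
1/(-82805 + k(P)) = 1/(-82805 + 782/25) = 1/(-2069343/25) = -25/2069343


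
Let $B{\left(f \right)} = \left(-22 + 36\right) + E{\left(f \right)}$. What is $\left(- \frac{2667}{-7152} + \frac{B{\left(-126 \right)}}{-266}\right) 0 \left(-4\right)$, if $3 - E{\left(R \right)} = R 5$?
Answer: $0$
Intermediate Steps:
$E{\left(R \right)} = 3 - 5 R$ ($E{\left(R \right)} = 3 - R 5 = 3 - 5 R$)
$B{\left(f \right)} = 17 - 5 f$ ($B{\left(f \right)} = \left(-22 + 36\right) - \left(-3 + 5 f\right) = 14 - \left(-3 + 5 f\right) = 17 - 5 f$)
$\left(- \frac{2667}{-7152} + \frac{B{\left(-126 \right)}}{-266}\right) 0 \left(-4\right) = \left(- \frac{2667}{-7152} + \frac{17 - -630}{-266}\right) 0 \left(-4\right) = \left(\left(-2667\right) \left(- \frac{1}{7152}\right) + \left(17 + 630\right) \left(- \frac{1}{266}\right)\right) 0 = \left(\frac{889}{2384} + 647 \left(- \frac{1}{266}\right)\right) 0 = \left(\frac{889}{2384} - \frac{647}{266}\right) 0 = \left(- \frac{652987}{317072}\right) 0 = 0$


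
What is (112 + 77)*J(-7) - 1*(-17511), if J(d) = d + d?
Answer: 14865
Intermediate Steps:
J(d) = 2*d
(112 + 77)*J(-7) - 1*(-17511) = (112 + 77)*(2*(-7)) - 1*(-17511) = 189*(-14) + 17511 = -2646 + 17511 = 14865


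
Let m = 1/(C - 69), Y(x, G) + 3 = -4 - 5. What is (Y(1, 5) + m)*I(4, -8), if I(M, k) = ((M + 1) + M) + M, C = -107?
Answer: -27469/176 ≈ -156.07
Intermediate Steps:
Y(x, G) = -12 (Y(x, G) = -3 + (-4 - 5) = -3 - 9 = -12)
m = -1/176 (m = 1/(-107 - 69) = 1/(-176) = -1/176 ≈ -0.0056818)
I(M, k) = 1 + 3*M (I(M, k) = ((1 + M) + M) + M = (1 + 2*M) + M = 1 + 3*M)
(Y(1, 5) + m)*I(4, -8) = (-12 - 1/176)*(1 + 3*4) = -2113*(1 + 12)/176 = -2113/176*13 = -27469/176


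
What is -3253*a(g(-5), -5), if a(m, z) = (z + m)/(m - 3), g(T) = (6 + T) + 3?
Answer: 3253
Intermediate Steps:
g(T) = 9 + T
a(m, z) = (m + z)/(-3 + m)
-3253*a(g(-5), -5) = -3253*((9 - 5) - 5)/(-3 + (9 - 5)) = -3253*(4 - 5)/(-3 + 4) = -3253*(-1)/1 = -3253*(-1) = 3253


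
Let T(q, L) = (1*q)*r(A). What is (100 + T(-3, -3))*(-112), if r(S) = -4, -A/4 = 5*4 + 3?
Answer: -12544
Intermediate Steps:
A = -92 (A = -4*(5*4 + 3) = -4*(20 + 3) = -4*23 = -92)
T(q, L) = -4*q (T(q, L) = (1*q)*(-4) = q*(-4) = -4*q)
(100 + T(-3, -3))*(-112) = (100 - 4*(-3))*(-112) = (100 + 12)*(-112) = 112*(-112) = -12544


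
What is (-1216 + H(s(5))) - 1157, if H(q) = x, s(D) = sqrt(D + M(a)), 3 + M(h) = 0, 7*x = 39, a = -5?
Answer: -16572/7 ≈ -2367.4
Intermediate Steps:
x = 39/7 (x = (1/7)*39 = 39/7 ≈ 5.5714)
M(h) = -3 (M(h) = -3 + 0 = -3)
s(D) = sqrt(-3 + D) (s(D) = sqrt(D - 3) = sqrt(-3 + D))
H(q) = 39/7
(-1216 + H(s(5))) - 1157 = (-1216 + 39/7) - 1157 = -8473/7 - 1157 = -16572/7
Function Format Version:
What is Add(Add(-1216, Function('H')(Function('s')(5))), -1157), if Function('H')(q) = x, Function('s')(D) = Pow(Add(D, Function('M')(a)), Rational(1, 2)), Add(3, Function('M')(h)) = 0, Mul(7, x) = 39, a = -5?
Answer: Rational(-16572, 7) ≈ -2367.4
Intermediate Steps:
x = Rational(39, 7) (x = Mul(Rational(1, 7), 39) = Rational(39, 7) ≈ 5.5714)
Function('M')(h) = -3 (Function('M')(h) = Add(-3, 0) = -3)
Function('s')(D) = Pow(Add(-3, D), Rational(1, 2)) (Function('s')(D) = Pow(Add(D, -3), Rational(1, 2)) = Pow(Add(-3, D), Rational(1, 2)))
Function('H')(q) = Rational(39, 7)
Add(Add(-1216, Function('H')(Function('s')(5))), -1157) = Add(Add(-1216, Rational(39, 7)), -1157) = Add(Rational(-8473, 7), -1157) = Rational(-16572, 7)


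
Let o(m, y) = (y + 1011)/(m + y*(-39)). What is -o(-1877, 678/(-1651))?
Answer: 1668483/3072485 ≈ 0.54304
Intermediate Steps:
o(m, y) = (1011 + y)/(m - 39*y)
-o(-1877, 678/(-1651)) = -(1011 + 678/(-1651))/(-1877 - 26442/(-1651)) = -(1011 + 678*(-1/1651))/(-1877 - 26442*(-1)/1651) = -(1011 - 678/1651)/(-1877 - 39*(-678/1651)) = -1668483/((-1877 + 2034/127)*1651) = -1668483/((-236345/127)*1651) = -(-127)*1668483/(236345*1651) = -1*(-1668483/3072485) = 1668483/3072485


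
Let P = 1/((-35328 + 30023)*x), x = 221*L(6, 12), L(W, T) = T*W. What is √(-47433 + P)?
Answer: I*√9388547531679471610/14068860 ≈ 217.79*I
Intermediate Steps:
x = 15912 (x = 221*(12*6) = 221*72 = 15912)
P = -1/84413160 (P = 1/((-35328 + 30023)*15912) = (1/15912)/(-5305) = -1/5305*1/15912 = -1/84413160 ≈ -1.1846e-8)
√(-47433 + P) = √(-47433 - 1/84413160) = √(-4003969418281/84413160) = I*√9388547531679471610/14068860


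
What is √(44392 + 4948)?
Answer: 2*√12335 ≈ 222.13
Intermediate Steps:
√(44392 + 4948) = √49340 = 2*√12335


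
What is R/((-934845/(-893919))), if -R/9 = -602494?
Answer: 1615742501958/311615 ≈ 5.1851e+6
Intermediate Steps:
R = 5422446 (R = -9*(-602494) = 5422446)
R/((-934845/(-893919))) = 5422446/((-934845/(-893919))) = 5422446/((-934845*(-1/893919))) = 5422446/(311615/297973) = 5422446*(297973/311615) = 1615742501958/311615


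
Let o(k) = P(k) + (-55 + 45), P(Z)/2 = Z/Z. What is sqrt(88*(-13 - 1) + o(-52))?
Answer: 2*I*sqrt(310) ≈ 35.214*I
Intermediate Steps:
P(Z) = 2 (P(Z) = 2*(Z/Z) = 2*1 = 2)
o(k) = -8 (o(k) = 2 + (-55 + 45) = 2 - 10 = -8)
sqrt(88*(-13 - 1) + o(-52)) = sqrt(88*(-13 - 1) - 8) = sqrt(88*(-14) - 8) = sqrt(-1232 - 8) = sqrt(-1240) = 2*I*sqrt(310)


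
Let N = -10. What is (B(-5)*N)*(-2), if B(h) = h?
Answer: -100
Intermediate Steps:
(B(-5)*N)*(-2) = -5*(-10)*(-2) = 50*(-2) = -100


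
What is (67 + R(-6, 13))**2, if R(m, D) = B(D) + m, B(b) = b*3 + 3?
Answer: 10609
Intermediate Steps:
B(b) = 3 + 3*b (B(b) = 3*b + 3 = 3 + 3*b)
R(m, D) = 3 + m + 3*D (R(m, D) = (3 + 3*D) + m = 3 + m + 3*D)
(67 + R(-6, 13))**2 = (67 + (3 - 6 + 3*13))**2 = (67 + (3 - 6 + 39))**2 = (67 + 36)**2 = 103**2 = 10609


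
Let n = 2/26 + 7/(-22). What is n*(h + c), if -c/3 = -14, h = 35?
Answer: -483/26 ≈ -18.577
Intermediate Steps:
c = 42 (c = -3*(-14) = 42)
n = -69/286 (n = 2*(1/26) + 7*(-1/22) = 1/13 - 7/22 = -69/286 ≈ -0.24126)
n*(h + c) = -69*(35 + 42)/286 = -69/286*77 = -483/26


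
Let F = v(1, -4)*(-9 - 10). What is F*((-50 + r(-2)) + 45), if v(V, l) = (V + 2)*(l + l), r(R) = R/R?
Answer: -1824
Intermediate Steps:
r(R) = 1
v(V, l) = 2*l*(2 + V) (v(V, l) = (2 + V)*(2*l) = 2*l*(2 + V))
F = 456 (F = (2*(-4)*(2 + 1))*(-9 - 10) = (2*(-4)*3)*(-19) = -24*(-19) = 456)
F*((-50 + r(-2)) + 45) = 456*((-50 + 1) + 45) = 456*(-49 + 45) = 456*(-4) = -1824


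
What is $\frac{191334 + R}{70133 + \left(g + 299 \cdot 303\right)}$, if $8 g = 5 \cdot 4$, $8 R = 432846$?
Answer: $\frac{327253}{214310} \approx 1.527$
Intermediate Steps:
$R = \frac{216423}{4}$ ($R = \frac{1}{8} \cdot 432846 = \frac{216423}{4} \approx 54106.0$)
$g = \frac{5}{2}$ ($g = \frac{5 \cdot 4}{8} = \frac{1}{8} \cdot 20 = \frac{5}{2} \approx 2.5$)
$\frac{191334 + R}{70133 + \left(g + 299 \cdot 303\right)} = \frac{191334 + \frac{216423}{4}}{70133 + \left(\frac{5}{2} + 299 \cdot 303\right)} = \frac{981759}{4 \left(70133 + \left(\frac{5}{2} + 90597\right)\right)} = \frac{981759}{4 \left(70133 + \frac{181199}{2}\right)} = \frac{981759}{4 \cdot \frac{321465}{2}} = \frac{981759}{4} \cdot \frac{2}{321465} = \frac{327253}{214310}$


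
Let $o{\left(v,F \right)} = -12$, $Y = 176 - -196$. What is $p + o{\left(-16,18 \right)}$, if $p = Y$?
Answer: $360$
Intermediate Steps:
$Y = 372$ ($Y = 176 + 196 = 372$)
$p = 372$
$p + o{\left(-16,18 \right)} = 372 - 12 = 360$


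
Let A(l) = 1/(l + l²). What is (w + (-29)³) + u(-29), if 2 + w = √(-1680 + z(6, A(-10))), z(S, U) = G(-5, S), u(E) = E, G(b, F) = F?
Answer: -24420 + 3*I*√186 ≈ -24420.0 + 40.915*I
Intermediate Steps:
z(S, U) = S
w = -2 + 3*I*√186 (w = -2 + √(-1680 + 6) = -2 + √(-1674) = -2 + 3*I*√186 ≈ -2.0 + 40.915*I)
(w + (-29)³) + u(-29) = ((-2 + 3*I*√186) + (-29)³) - 29 = ((-2 + 3*I*√186) - 24389) - 29 = (-24391 + 3*I*√186) - 29 = -24420 + 3*I*√186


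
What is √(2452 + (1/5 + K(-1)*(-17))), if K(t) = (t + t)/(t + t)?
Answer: 4*√3805/5 ≈ 49.348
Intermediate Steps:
K(t) = 1 (K(t) = (2*t)/((2*t)) = (2*t)*(1/(2*t)) = 1)
√(2452 + (1/5 + K(-1)*(-17))) = √(2452 + (1/5 + 1*(-17))) = √(2452 + (⅕ - 17)) = √(2452 - 84/5) = √(12176/5) = 4*√3805/5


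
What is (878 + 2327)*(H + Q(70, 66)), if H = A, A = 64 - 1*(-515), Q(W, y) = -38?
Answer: 1733905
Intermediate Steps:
A = 579 (A = 64 + 515 = 579)
H = 579
(878 + 2327)*(H + Q(70, 66)) = (878 + 2327)*(579 - 38) = 3205*541 = 1733905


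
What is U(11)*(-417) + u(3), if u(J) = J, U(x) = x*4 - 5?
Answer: -16260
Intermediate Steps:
U(x) = -5 + 4*x (U(x) = 4*x - 5 = -5 + 4*x)
U(11)*(-417) + u(3) = (-5 + 4*11)*(-417) + 3 = (-5 + 44)*(-417) + 3 = 39*(-417) + 3 = -16263 + 3 = -16260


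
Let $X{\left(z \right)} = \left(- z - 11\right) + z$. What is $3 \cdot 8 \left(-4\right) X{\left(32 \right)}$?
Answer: $1056$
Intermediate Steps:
$X{\left(z \right)} = -11$ ($X{\left(z \right)} = \left(-11 - z\right) + z = -11$)
$3 \cdot 8 \left(-4\right) X{\left(32 \right)} = 3 \cdot 8 \left(-4\right) \left(-11\right) = 24 \left(-4\right) \left(-11\right) = \left(-96\right) \left(-11\right) = 1056$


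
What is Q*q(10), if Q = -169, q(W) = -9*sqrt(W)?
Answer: 1521*sqrt(10) ≈ 4809.8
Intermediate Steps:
Q*q(10) = -(-1521)*sqrt(10) = 1521*sqrt(10)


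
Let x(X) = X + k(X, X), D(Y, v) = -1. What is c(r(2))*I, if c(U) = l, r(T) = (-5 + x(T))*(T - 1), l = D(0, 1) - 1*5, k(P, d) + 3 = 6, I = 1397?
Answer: -8382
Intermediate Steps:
k(P, d) = 3 (k(P, d) = -3 + 6 = 3)
x(X) = 3 + X (x(X) = X + 3 = 3 + X)
l = -6 (l = -1 - 1*5 = -1 - 5 = -6)
r(T) = (-1 + T)*(-2 + T) (r(T) = (-5 + (3 + T))*(T - 1) = (-2 + T)*(-1 + T) = (-1 + T)*(-2 + T))
c(U) = -6
c(r(2))*I = -6*1397 = -8382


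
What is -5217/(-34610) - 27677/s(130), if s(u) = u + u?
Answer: -1471607/13844 ≈ -106.30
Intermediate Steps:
s(u) = 2*u
-5217/(-34610) - 27677/s(130) = -5217/(-34610) - 27677/(2*130) = -5217*(-1/34610) - 27677/260 = 5217/34610 - 27677*1/260 = 5217/34610 - 2129/20 = -1471607/13844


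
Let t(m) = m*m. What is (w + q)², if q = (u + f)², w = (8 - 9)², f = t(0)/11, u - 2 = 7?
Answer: 6724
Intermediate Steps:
t(m) = m²
u = 9 (u = 2 + 7 = 9)
f = 0 (f = 0²/11 = 0*(1/11) = 0)
w = 1 (w = (-1)² = 1)
q = 81 (q = (9 + 0)² = 9² = 81)
(w + q)² = (1 + 81)² = 82² = 6724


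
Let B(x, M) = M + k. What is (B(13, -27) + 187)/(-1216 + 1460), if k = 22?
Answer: 91/122 ≈ 0.74590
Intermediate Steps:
B(x, M) = 22 + M (B(x, M) = M + 22 = 22 + M)
(B(13, -27) + 187)/(-1216 + 1460) = ((22 - 27) + 187)/(-1216 + 1460) = (-5 + 187)/244 = 182*(1/244) = 91/122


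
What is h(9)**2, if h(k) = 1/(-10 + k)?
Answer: 1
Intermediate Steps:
h(9)**2 = (1/(-10 + 9))**2 = (1/(-1))**2 = (-1)**2 = 1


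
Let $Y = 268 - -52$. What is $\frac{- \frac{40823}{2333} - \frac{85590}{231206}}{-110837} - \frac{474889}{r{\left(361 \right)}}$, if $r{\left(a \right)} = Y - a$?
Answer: $\frac{14195827771919777471}{1225610470126283} \approx 11583.0$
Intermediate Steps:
$Y = 320$ ($Y = 268 + 52 = 320$)
$r{\left(a \right)} = 320 - a$
$\frac{- \frac{40823}{2333} - \frac{85590}{231206}}{-110837} - \frac{474889}{r{\left(361 \right)}} = \frac{- \frac{40823}{2333} - \frac{85590}{231206}}{-110837} - \frac{474889}{320 - 361} = \left(\left(-40823\right) \frac{1}{2333} - \frac{42795}{115603}\right) \left(- \frac{1}{110837}\right) - \frac{474889}{320 - 361} = \left(- \frac{40823}{2333} - \frac{42795}{115603}\right) \left(- \frac{1}{110837}\right) - \frac{474889}{-41} = \left(- \frac{4819102004}{269701799}\right) \left(- \frac{1}{110837}\right) - - \frac{474889}{41} = \frac{4819102004}{29892938295763} + \frac{474889}{41} = \frac{14195827771919777471}{1225610470126283}$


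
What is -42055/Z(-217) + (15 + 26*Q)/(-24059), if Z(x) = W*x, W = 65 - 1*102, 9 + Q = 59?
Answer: -146051340/27595673 ≈ -5.2925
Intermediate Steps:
Q = 50 (Q = -9 + 59 = 50)
W = -37 (W = 65 - 102 = -37)
Z(x) = -37*x
-42055/Z(-217) + (15 + 26*Q)/(-24059) = -42055/((-37*(-217))) + (15 + 26*50)/(-24059) = -42055/8029 + (15 + 1300)*(-1/24059) = -42055*1/8029 + 1315*(-1/24059) = -42055/8029 - 1315/24059 = -146051340/27595673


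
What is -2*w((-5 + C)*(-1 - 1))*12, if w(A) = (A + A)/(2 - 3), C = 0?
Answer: 480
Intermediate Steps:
w(A) = -2*A (w(A) = (2*A)/(-1) = (2*A)*(-1) = -2*A)
-2*w((-5 + C)*(-1 - 1))*12 = -(-4)*(-5 + 0)*(-1 - 1)*12 = -(-4)*(-5*(-2))*12 = -(-4)*10*12 = -2*(-20)*12 = 40*12 = 480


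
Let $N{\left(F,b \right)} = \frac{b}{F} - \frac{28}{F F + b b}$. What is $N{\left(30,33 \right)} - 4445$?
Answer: $- \frac{88389451}{19890} \approx -4443.9$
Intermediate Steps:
$N{\left(F,b \right)} = - \frac{28}{F^{2} + b^{2}} + \frac{b}{F}$ ($N{\left(F,b \right)} = \frac{b}{F} - \frac{28}{F^{2} + b^{2}} = - \frac{28}{F^{2} + b^{2}} + \frac{b}{F}$)
$N{\left(30,33 \right)} - 4445 = \frac{33^{3} - 840 + 33 \cdot 30^{2}}{30 \left(30^{2} + 33^{2}\right)} - 4445 = \frac{35937 - 840 + 33 \cdot 900}{30 \left(900 + 1089\right)} - 4445 = \frac{35937 - 840 + 29700}{30 \cdot 1989} - 4445 = \frac{1}{30} \cdot \frac{1}{1989} \cdot 64797 - 4445 = \frac{21599}{19890} - 4445 = - \frac{88389451}{19890}$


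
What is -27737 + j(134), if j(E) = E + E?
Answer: -27469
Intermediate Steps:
j(E) = 2*E
-27737 + j(134) = -27737 + 2*134 = -27737 + 268 = -27469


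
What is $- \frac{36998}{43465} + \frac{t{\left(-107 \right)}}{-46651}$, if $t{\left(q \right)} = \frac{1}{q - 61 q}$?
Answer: $- \frac{443235183385}{520709691612} \approx -0.85121$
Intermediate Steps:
$t{\left(q \right)} = - \frac{1}{60 q}$ ($t{\left(q \right)} = \frac{1}{\left(-60\right) q} = - \frac{1}{60 q}$)
$- \frac{36998}{43465} + \frac{t{\left(-107 \right)}}{-46651} = - \frac{36998}{43465} + \frac{\left(- \frac{1}{60}\right) \frac{1}{-107}}{-46651} = \left(-36998\right) \frac{1}{43465} + \left(- \frac{1}{60}\right) \left(- \frac{1}{107}\right) \left(- \frac{1}{46651}\right) = - \frac{36998}{43465} + \frac{1}{6420} \left(- \frac{1}{46651}\right) = - \frac{36998}{43465} - \frac{1}{299499420} = - \frac{443235183385}{520709691612}$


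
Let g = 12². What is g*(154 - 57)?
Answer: 13968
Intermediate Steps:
g = 144
g*(154 - 57) = 144*(154 - 57) = 144*97 = 13968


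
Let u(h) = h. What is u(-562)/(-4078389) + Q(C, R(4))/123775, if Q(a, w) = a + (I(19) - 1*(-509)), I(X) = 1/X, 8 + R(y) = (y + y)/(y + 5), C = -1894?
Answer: -105997058696/9591249371025 ≈ -0.011051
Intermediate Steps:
R(y) = -8 + 2*y/(5 + y) (R(y) = -8 + (y + y)/(y + 5) = -8 + (2*y)/(5 + y) = -8 + 2*y/(5 + y))
Q(a, w) = 9672/19 + a (Q(a, w) = a + (1/19 - 1*(-509)) = a + (1/19 + 509) = a + 9672/19 = 9672/19 + a)
u(-562)/(-4078389) + Q(C, R(4))/123775 = -562/(-4078389) + (9672/19 - 1894)/123775 = -562*(-1/4078389) - 26314/19*1/123775 = 562/4078389 - 26314/2351725 = -105997058696/9591249371025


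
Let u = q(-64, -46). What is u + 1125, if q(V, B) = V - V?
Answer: 1125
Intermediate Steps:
q(V, B) = 0
u = 0
u + 1125 = 0 + 1125 = 1125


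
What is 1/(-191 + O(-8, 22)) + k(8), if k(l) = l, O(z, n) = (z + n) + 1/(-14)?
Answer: 19818/2479 ≈ 7.9944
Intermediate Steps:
O(z, n) = -1/14 + n + z (O(z, n) = (n + z) - 1/14 = -1/14 + n + z)
1/(-191 + O(-8, 22)) + k(8) = 1/(-191 + (-1/14 + 22 - 8)) + 8 = 1/(-191 + 195/14) + 8 = 1/(-2479/14) + 8 = -14/2479 + 8 = 19818/2479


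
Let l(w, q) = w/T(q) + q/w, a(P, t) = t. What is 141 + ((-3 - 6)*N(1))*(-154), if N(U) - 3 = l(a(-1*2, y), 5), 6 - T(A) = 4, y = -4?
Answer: -411/2 ≈ -205.50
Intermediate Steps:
T(A) = 2 (T(A) = 6 - 1*4 = 6 - 4 = 2)
l(w, q) = w/2 + q/w
N(U) = -1/4 (N(U) = 3 + ((1/2)*(-4) + 5/(-4)) = 3 + (-2 + 5*(-1/4)) = 3 + (-2 - 5/4) = 3 - 13/4 = -1/4)
141 + ((-3 - 6)*N(1))*(-154) = 141 + ((-3 - 6)*(-1/4))*(-154) = 141 - 9*(-1/4)*(-154) = 141 + (9/4)*(-154) = 141 - 693/2 = -411/2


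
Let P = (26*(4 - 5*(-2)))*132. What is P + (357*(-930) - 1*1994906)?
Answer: -2278868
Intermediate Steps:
P = 48048 (P = (26*(4 + 10))*132 = (26*14)*132 = 364*132 = 48048)
P + (357*(-930) - 1*1994906) = 48048 + (357*(-930) - 1*1994906) = 48048 + (-332010 - 1994906) = 48048 - 2326916 = -2278868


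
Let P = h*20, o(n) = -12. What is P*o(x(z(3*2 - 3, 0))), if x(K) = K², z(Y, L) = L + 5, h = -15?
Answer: 3600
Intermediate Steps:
z(Y, L) = 5 + L
P = -300 (P = -15*20 = -300)
P*o(x(z(3*2 - 3, 0))) = -300*(-12) = 3600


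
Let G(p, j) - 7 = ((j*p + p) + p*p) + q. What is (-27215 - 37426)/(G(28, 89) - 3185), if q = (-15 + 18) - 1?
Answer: -64641/128 ≈ -505.01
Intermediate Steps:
q = 2 (q = 3 - 1 = 2)
G(p, j) = 9 + p + p² + j*p (G(p, j) = 7 + (((j*p + p) + p*p) + 2) = 7 + (((p + j*p) + p²) + 2) = 7 + ((p + p² + j*p) + 2) = 7 + (2 + p + p² + j*p) = 9 + p + p² + j*p)
(-27215 - 37426)/(G(28, 89) - 3185) = (-27215 - 37426)/((9 + 28 + 28² + 89*28) - 3185) = -64641/((9 + 28 + 784 + 2492) - 3185) = -64641/(3313 - 3185) = -64641/128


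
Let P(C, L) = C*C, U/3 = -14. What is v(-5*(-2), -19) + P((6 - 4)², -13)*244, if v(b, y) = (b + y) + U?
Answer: 3853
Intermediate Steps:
U = -42 (U = 3*(-14) = -42)
P(C, L) = C²
v(b, y) = -42 + b + y (v(b, y) = (b + y) - 42 = -42 + b + y)
v(-5*(-2), -19) + P((6 - 4)², -13)*244 = (-42 - 5*(-2) - 19) + ((6 - 4)²)²*244 = (-42 + 10 - 19) + (2²)²*244 = -51 + 4²*244 = -51 + 16*244 = -51 + 3904 = 3853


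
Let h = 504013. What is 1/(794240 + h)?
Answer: 1/1298253 ≈ 7.7027e-7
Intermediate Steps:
1/(794240 + h) = 1/(794240 + 504013) = 1/1298253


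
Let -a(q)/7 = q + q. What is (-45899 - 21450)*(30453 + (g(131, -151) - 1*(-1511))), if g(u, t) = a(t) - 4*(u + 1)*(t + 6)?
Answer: -7451358662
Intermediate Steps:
a(q) = -14*q (a(q) = -7*(q + q) = -14*q)
g(u, t) = -14*t - 4*(1 + u)*(6 + t) (g(u, t) = -14*t - 4*(u + 1)*(t + 6) = -14*t - 4*(1 + u)*(6 + t))
(-45899 - 21450)*(30453 + (g(131, -151) - 1*(-1511))) = (-45899 - 21450)*(30453 + ((-24 - 24*131 - 18*(-151) - 4*(-151)*131) - 1*(-1511))) = -67349*(30453 + ((-24 - 3144 + 2718 + 79124) + 1511)) = -67349*(30453 + (78674 + 1511)) = -67349*(30453 + 80185) = -67349*110638 = -7451358662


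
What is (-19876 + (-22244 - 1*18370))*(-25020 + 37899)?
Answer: -779050710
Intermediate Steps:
(-19876 + (-22244 - 1*18370))*(-25020 + 37899) = (-19876 + (-22244 - 18370))*12879 = (-19876 - 40614)*12879 = -60490*12879 = -779050710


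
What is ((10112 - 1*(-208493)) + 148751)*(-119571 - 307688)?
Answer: -156956157204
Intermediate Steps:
((10112 - 1*(-208493)) + 148751)*(-119571 - 307688) = ((10112 + 208493) + 148751)*(-427259) = (218605 + 148751)*(-427259) = 367356*(-427259) = -156956157204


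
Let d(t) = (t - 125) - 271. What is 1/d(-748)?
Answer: -1/1144 ≈ -0.00087413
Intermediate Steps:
d(t) = -396 + t (d(t) = (-125 + t) - 271 = -396 + t)
1/d(-748) = 1/(-396 - 748) = 1/(-1144) = -1/1144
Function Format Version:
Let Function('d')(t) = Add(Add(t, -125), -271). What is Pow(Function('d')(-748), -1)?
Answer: Rational(-1, 1144) ≈ -0.00087413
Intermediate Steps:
Function('d')(t) = Add(-396, t) (Function('d')(t) = Add(Add(-125, t), -271) = Add(-396, t))
Pow(Function('d')(-748), -1) = Pow(Add(-396, -748), -1) = Pow(-1144, -1) = Rational(-1, 1144)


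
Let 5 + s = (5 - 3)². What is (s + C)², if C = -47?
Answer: 2304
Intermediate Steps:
s = -1 (s = -5 + (5 - 3)² = -5 + 2² = -5 + 4 = -1)
(s + C)² = (-1 - 47)² = (-48)² = 2304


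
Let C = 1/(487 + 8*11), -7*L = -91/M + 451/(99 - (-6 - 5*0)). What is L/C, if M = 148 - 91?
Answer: -619160/2793 ≈ -221.68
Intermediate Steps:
M = 57
L = -5384/13965 (L = -(-91/57 + 451/(99 - (-6 - 5*0)))/7 = -(-91*1/57 + 451/(99 - (-6 + 0)))/7 = -(-91/57 + 451/(99 - 1*(-6)))/7 = -(-91/57 + 451/(99 + 6))/7 = -(-91/57 + 451/105)/7 = -1/7*5384/1995 = -5384/13965 ≈ -0.38554)
C = 1/575 (C = 1/(487 + 88) = 1/575 ≈ 0.0017391)
L/C = -5384/(13965*1/575) = -5384/13965*575 = -619160/2793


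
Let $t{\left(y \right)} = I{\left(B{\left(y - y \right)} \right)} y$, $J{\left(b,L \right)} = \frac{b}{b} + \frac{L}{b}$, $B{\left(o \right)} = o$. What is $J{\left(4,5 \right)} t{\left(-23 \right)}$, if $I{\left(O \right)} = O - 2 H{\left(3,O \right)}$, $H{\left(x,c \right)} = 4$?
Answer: $414$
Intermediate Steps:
$J{\left(b,L \right)} = 1 + \frac{L}{b}$
$I{\left(O \right)} = -8 + O$ ($I{\left(O \right)} = O - 8 = -8 + O$)
$t{\left(y \right)} = - 8 y$ ($t{\left(y \right)} = \left(-8 + \left(y - y\right)\right) y = \left(-8 + 0\right) y = - 8 y$)
$J{\left(4,5 \right)} t{\left(-23 \right)} = \frac{5 + 4}{4} \left(\left(-8\right) \left(-23\right)\right) = \frac{1}{4} \cdot 9 \cdot 184 = \frac{9}{4} \cdot 184 = 414$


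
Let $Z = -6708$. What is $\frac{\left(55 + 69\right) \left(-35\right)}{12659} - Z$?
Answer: $\frac{84912232}{12659} \approx 6707.7$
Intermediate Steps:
$\frac{\left(55 + 69\right) \left(-35\right)}{12659} - Z = \frac{\left(55 + 69\right) \left(-35\right)}{12659} - -6708 = 124 \left(-35\right) \frac{1}{12659} + 6708 = \left(-4340\right) \frac{1}{12659} + 6708 = - \frac{4340}{12659} + 6708 = \frac{84912232}{12659}$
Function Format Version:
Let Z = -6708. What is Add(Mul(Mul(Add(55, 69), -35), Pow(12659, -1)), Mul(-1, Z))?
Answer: Rational(84912232, 12659) ≈ 6707.7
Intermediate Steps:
Add(Mul(Mul(Add(55, 69), -35), Pow(12659, -1)), Mul(-1, Z)) = Add(Mul(Mul(Add(55, 69), -35), Pow(12659, -1)), Mul(-1, -6708)) = Add(Mul(Mul(124, -35), Rational(1, 12659)), 6708) = Add(Mul(-4340, Rational(1, 12659)), 6708) = Add(Rational(-4340, 12659), 6708) = Rational(84912232, 12659)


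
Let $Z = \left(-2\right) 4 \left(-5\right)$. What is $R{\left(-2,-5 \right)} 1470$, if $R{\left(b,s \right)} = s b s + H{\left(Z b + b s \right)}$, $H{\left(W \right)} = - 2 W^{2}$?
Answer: $-14479500$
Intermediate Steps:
$Z = 40$ ($Z = \left(-8\right) \left(-5\right) = 40$)
$R{\left(b,s \right)} = - 2 \left(40 b + b s\right)^{2} + b s^{2}$ ($R{\left(b,s \right)} = s b s - 2 \left(40 b + b s\right)^{2} = b s s - 2 \left(40 b + b s\right)^{2} = b s^{2} - 2 \left(40 b + b s\right)^{2} = - 2 \left(40 b + b s\right)^{2} + b s^{2}$)
$R{\left(-2,-5 \right)} 1470 = - 2 \left(\left(-5\right)^{2} - - 4 \left(40 - 5\right)^{2}\right) 1470 = - 2 \left(25 - - 4 \cdot 35^{2}\right) 1470 = - 2 \left(25 - \left(-4\right) 1225\right) 1470 = - 2 \left(25 + 4900\right) 1470 = \left(-2\right) 4925 \cdot 1470 = \left(-9850\right) 1470 = -14479500$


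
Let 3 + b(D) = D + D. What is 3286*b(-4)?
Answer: -36146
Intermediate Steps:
b(D) = -3 + 2*D (b(D) = -3 + (D + D) = -3 + 2*D)
3286*b(-4) = 3286*(-3 + 2*(-4)) = 3286*(-3 - 8) = 3286*(-11) = -36146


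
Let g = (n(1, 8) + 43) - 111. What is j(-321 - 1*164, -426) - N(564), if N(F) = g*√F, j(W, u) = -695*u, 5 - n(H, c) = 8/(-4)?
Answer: 296070 + 122*√141 ≈ 2.9752e+5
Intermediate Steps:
n(H, c) = 7 (n(H, c) = 5 - 8/(-4) = 5 - 8*(-1)/4 = 5 - 1*(-2) = 5 + 2 = 7)
g = -61 (g = (7 + 43) - 111 = 50 - 111 = -61)
N(F) = -61*√F
j(-321 - 1*164, -426) - N(564) = -695*(-426) - (-61)*√564 = 296070 - (-61)*2*√141 = 296070 - (-122)*√141 = 296070 + 122*√141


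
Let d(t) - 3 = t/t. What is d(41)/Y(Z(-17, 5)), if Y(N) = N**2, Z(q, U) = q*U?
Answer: 4/7225 ≈ 0.00055363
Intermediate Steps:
d(t) = 4 (d(t) = 3 + t/t = 3 + 1 = 4)
Z(q, U) = U*q
d(41)/Y(Z(-17, 5)) = 4/((5*(-17))**2) = 4/((-85)**2) = 4/7225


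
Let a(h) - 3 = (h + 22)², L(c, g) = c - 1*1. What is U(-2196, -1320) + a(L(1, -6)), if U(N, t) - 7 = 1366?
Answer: 1860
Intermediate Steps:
L(c, g) = -1 + c (L(c, g) = c - 1 = -1 + c)
U(N, t) = 1373 (U(N, t) = 7 + 1366 = 1373)
a(h) = 3 + (22 + h)² (a(h) = 3 + (h + 22)² = 3 + (22 + h)²)
U(-2196, -1320) + a(L(1, -6)) = 1373 + (3 + (22 + (-1 + 1))²) = 1373 + (3 + (22 + 0)²) = 1373 + (3 + 22²) = 1373 + (3 + 484) = 1373 + 487 = 1860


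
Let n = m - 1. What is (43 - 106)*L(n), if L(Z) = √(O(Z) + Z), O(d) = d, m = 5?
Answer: -126*√2 ≈ -178.19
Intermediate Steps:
n = 4 (n = 5 - 1 = 4)
L(Z) = √2*√Z (L(Z) = √(Z + Z) = √(2*Z) = √2*√Z)
(43 - 106)*L(n) = (43 - 106)*(√2*√4) = -63*√2*2 = -126*√2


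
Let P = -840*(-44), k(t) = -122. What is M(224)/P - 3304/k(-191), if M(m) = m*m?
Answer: 286244/10065 ≈ 28.440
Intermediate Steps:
M(m) = m**2
P = 36960
M(224)/P - 3304/k(-191) = 224**2/36960 - 3304/(-122) = 50176*(1/36960) - 3304*(-1/122) = 224/165 + 1652/61 = 286244/10065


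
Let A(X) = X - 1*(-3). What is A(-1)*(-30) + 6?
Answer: -54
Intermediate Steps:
A(X) = 3 + X (A(X) = X + 3 = 3 + X)
A(-1)*(-30) + 6 = (3 - 1)*(-30) + 6 = 2*(-30) + 6 = -60 + 6 = -54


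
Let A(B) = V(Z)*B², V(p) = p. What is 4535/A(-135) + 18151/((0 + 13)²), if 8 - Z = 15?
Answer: 462969482/4312035 ≈ 107.37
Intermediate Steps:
Z = -7 (Z = 8 - 1*15 = 8 - 15 = -7)
A(B) = -7*B²
4535/A(-135) + 18151/((0 + 13)²) = 4535/((-7*(-135)²)) + 18151/((0 + 13)²) = 4535/((-7*18225)) + 18151/(13²) = 4535/(-127575) + 18151/169 = 4535*(-1/127575) + 18151*(1/169) = -907/25515 + 18151/169 = 462969482/4312035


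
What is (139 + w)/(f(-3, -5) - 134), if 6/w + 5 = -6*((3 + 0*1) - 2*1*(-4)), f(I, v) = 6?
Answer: -9863/9088 ≈ -1.0853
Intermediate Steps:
w = -6/71 (w = 6/(-5 - 6*((3 + 0*1) - 2*1*(-4))) = 6/(-5 - 6*((3 + 0) - 2*(-4))) = 6/(-5 - 6*(3 + 8)) = 6/(-5 - 6*11) = 6/(-5 - 66) = 6/(-71) = 6*(-1/71) = -6/71 ≈ -0.084507)
(139 + w)/(f(-3, -5) - 134) = (139 - 6/71)/(6 - 134) = (9863/71)/(-128) = (9863/71)*(-1/128) = -9863/9088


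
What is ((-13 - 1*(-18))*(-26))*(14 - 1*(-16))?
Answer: -3900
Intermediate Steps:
((-13 - 1*(-18))*(-26))*(14 - 1*(-16)) = ((-13 + 18)*(-26))*(14 + 16) = (5*(-26))*30 = -130*30 = -3900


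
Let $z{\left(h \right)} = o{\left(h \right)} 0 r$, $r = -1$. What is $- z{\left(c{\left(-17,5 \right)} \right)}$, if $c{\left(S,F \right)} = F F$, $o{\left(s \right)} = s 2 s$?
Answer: $0$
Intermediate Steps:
$o{\left(s \right)} = 2 s^{2}$ ($o{\left(s \right)} = 2 s s = 2 s^{2}$)
$c{\left(S,F \right)} = F^{2}$
$z{\left(h \right)} = 0$ ($z{\left(h \right)} = 2 h^{2} \cdot 0 \left(-1\right) = 0 \left(-1\right) = 0$)
$- z{\left(c{\left(-17,5 \right)} \right)} = \left(-1\right) 0 = 0$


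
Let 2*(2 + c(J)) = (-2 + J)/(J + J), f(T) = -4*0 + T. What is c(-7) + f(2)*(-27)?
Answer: -1559/28 ≈ -55.679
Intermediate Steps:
f(T) = T (f(T) = 0 + T = T)
c(J) = -2 + (-2 + J)/(4*J) (c(J) = -2 + ((-2 + J)/(J + J))/2 = -2 + ((-2 + J)/((2*J)))/2 = -2 + ((-2 + J)*(1/(2*J)))/2 = -2 + ((-2 + J)/(2*J))/2 = -2 + (-2 + J)/(4*J))
c(-7) + f(2)*(-27) = (¼)*(-2 - 7*(-7))/(-7) + 2*(-27) = (¼)*(-⅐)*(-2 + 49) - 54 = (¼)*(-⅐)*47 - 54 = -47/28 - 54 = -1559/28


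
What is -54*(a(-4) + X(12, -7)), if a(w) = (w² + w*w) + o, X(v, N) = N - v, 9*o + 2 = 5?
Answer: -720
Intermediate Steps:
o = ⅓ (o = -2/9 + (⅑)*5 = -2/9 + 5/9 = ⅓ ≈ 0.33333)
a(w) = ⅓ + 2*w² (a(w) = (w² + w*w) + ⅓ = (w² + w²) + ⅓ = 2*w² + ⅓ = ⅓ + 2*w²)
-54*(a(-4) + X(12, -7)) = -54*((⅓ + 2*(-4)²) + (-7 - 1*12)) = -54*((⅓ + 2*16) + (-7 - 12)) = -54*((⅓ + 32) - 19) = -54*(97/3 - 19) = -54*40/3 = -720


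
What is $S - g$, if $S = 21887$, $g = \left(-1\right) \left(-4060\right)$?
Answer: $17827$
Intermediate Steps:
$g = 4060$
$S - g = 21887 - 4060 = 17827$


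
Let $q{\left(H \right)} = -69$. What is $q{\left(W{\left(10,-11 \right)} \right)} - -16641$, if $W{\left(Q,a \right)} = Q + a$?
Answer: $16572$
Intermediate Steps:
$q{\left(W{\left(10,-11 \right)} \right)} - -16641 = -69 - -16641 = -69 + 16641 = 16572$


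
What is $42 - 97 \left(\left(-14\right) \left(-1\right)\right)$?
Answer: $-1316$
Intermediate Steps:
$42 - 97 \left(\left(-14\right) \left(-1\right)\right) = 42 - 1358 = -1316$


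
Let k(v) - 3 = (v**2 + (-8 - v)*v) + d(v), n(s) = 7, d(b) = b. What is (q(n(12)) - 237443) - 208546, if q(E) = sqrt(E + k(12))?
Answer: -445989 + I*sqrt(74) ≈ -4.4599e+5 + 8.6023*I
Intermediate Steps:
k(v) = 3 + v + v**2 + v*(-8 - v) (k(v) = 3 + ((v**2 + (-8 - v)*v) + v) = 3 + ((v**2 + v*(-8 - v)) + v) = 3 + (v + v**2 + v*(-8 - v)) = 3 + v + v**2 + v*(-8 - v))
q(E) = sqrt(-81 + E) (q(E) = sqrt(E + (3 - 7*12)) = sqrt(E + (3 - 84)) = sqrt(E - 81) = sqrt(-81 + E))
(q(n(12)) - 237443) - 208546 = (sqrt(-81 + 7) - 237443) - 208546 = (sqrt(-74) - 237443) - 208546 = (I*sqrt(74) - 237443) - 208546 = (-237443 + I*sqrt(74)) - 208546 = -445989 + I*sqrt(74)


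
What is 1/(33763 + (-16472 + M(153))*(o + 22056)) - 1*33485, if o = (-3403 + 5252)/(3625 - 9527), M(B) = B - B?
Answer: -35896000961877626/1072002417855 ≈ -33485.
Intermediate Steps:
M(B) = 0
o = -1849/5902 (o = 1849/(-5902) = 1849*(-1/5902) = -1849/5902 ≈ -0.31328)
1/(33763 + (-16472 + M(153))*(o + 22056)) - 1*33485 = 1/(33763 + (-16472 + 0)*(-1849/5902 + 22056)) - 1*33485 = 1/(33763 - 16472*130172663/5902) - 33485 = 1/(33763 - 1072102052468/2951) - 33485 = 1/(-1072002417855/2951) - 33485 = -2951/1072002417855 - 33485 = -35896000961877626/1072002417855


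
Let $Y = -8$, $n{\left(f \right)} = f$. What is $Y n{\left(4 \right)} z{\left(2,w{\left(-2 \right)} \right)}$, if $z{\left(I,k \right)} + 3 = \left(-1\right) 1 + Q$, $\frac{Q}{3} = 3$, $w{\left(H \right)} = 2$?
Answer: $-160$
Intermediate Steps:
$Q = 9$ ($Q = 3 \cdot 3 = 9$)
$z{\left(I,k \right)} = 5$ ($z{\left(I,k \right)} = -3 + \left(\left(-1\right) 1 + 9\right) = -3 + \left(-1 + 9\right) = -3 + 8 = 5$)
$Y n{\left(4 \right)} z{\left(2,w{\left(-2 \right)} \right)} = \left(-8\right) 4 \cdot 5 = \left(-32\right) 5 = -160$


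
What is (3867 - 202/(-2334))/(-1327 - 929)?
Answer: -2256445/1316376 ≈ -1.7141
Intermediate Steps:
(3867 - 202/(-2334))/(-1327 - 929) = (3867 - 202*(-1/2334))/(-2256) = (3867 + 101/1167)*(-1/2256) = (4512890/1167)*(-1/2256) = -2256445/1316376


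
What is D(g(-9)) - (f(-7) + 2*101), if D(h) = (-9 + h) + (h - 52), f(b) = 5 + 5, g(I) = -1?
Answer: -275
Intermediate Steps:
f(b) = 10
D(h) = -61 + 2*h (D(h) = (-9 + h) + (-52 + h) = -61 + 2*h)
D(g(-9)) - (f(-7) + 2*101) = (-61 + 2*(-1)) - (10 + 2*101) = (-61 - 2) - (10 + 202) = -63 - 1*212 = -63 - 212 = -275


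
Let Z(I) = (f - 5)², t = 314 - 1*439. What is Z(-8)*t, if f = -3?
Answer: -8000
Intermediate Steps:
t = -125 (t = 314 - 439 = -125)
Z(I) = 64 (Z(I) = (-3 - 5)² = (-8)² = 64)
Z(-8)*t = 64*(-125) = -8000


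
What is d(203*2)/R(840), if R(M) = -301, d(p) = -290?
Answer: 290/301 ≈ 0.96346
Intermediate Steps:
d(203*2)/R(840) = -290/(-301) = -290*(-1/301) = 290/301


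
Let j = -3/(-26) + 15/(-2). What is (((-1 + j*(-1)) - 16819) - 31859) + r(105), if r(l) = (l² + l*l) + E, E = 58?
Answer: -345327/13 ≈ -26564.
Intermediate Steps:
j = -96/13 (j = -3*(-1/26) + 15*(-½) = 3/26 - 15/2 = -96/13 ≈ -7.3846)
r(l) = 58 + 2*l² (r(l) = (l² + l*l) + 58 = (l² + l²) + 58 = 2*l² + 58 = 58 + 2*l²)
(((-1 + j*(-1)) - 16819) - 31859) + r(105) = (((-1 - 96/13*(-1)) - 16819) - 31859) + (58 + 2*105²) = (((-1 + 96/13) - 16819) - 31859) + (58 + 2*11025) = ((83/13 - 16819) - 31859) + (58 + 22050) = (-218564/13 - 31859) + 22108 = -632731/13 + 22108 = -345327/13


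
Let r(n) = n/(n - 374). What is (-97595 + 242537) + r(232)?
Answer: 10290766/71 ≈ 1.4494e+5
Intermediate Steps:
r(n) = n/(-374 + n)
(-97595 + 242537) + r(232) = (-97595 + 242537) + 232/(-374 + 232) = 144942 + 232/(-142) = 144942 + 232*(-1/142) = 144942 - 116/71 = 10290766/71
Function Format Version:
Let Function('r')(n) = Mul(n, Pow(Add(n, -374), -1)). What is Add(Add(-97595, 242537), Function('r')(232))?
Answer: Rational(10290766, 71) ≈ 1.4494e+5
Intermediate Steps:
Function('r')(n) = Mul(n, Pow(Add(-374, n), -1))
Add(Add(-97595, 242537), Function('r')(232)) = Add(Add(-97595, 242537), Mul(232, Pow(Add(-374, 232), -1))) = Add(144942, Mul(232, Pow(-142, -1))) = Add(144942, Mul(232, Rational(-1, 142))) = Add(144942, Rational(-116, 71)) = Rational(10290766, 71)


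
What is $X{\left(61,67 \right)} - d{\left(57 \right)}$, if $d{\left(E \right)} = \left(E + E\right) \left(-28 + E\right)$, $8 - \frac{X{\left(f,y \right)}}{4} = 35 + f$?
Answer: $-3658$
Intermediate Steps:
$X{\left(f,y \right)} = -108 - 4 f$ ($X{\left(f,y \right)} = 32 - 4 \left(35 + f\right) = 32 - \left(140 + 4 f\right) = -108 - 4 f$)
$d{\left(E \right)} = 2 E \left(-28 + E\right)$
$X{\left(61,67 \right)} - d{\left(57 \right)} = \left(-108 - 244\right) - 2 \cdot 57 \left(-28 + 57\right) = \left(-108 - 244\right) - 2 \cdot 57 \cdot 29 = -352 - 3306 = -3658$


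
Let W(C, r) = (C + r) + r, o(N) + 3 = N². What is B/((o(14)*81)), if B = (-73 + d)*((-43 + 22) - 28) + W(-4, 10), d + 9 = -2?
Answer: 4132/15633 ≈ 0.26431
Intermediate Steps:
d = -11 (d = -9 - 2 = -11)
o(N) = -3 + N²
W(C, r) = C + 2*r
B = 4132 (B = (-73 - 11)*((-43 + 22) - 28) + (-4 + 2*10) = -84*(-21 - 28) + (-4 + 20) = -84*(-49) + 16 = 4116 + 16 = 4132)
B/((o(14)*81)) = 4132/(((-3 + 14²)*81)) = 4132/(((-3 + 196)*81)) = 4132/((193*81)) = 4132/15633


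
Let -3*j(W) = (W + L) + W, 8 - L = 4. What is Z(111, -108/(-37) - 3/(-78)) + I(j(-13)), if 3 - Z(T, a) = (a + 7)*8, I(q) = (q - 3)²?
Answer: -250568/4329 ≈ -57.881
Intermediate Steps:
L = 4 (L = 8 - 1*4 = 8 - 4 = 4)
j(W) = -4/3 - 2*W/3 (j(W) = -((W + 4) + W)/3 = -((4 + W) + W)/3 = -(4 + 2*W)/3 = -4/3 - 2*W/3)
I(q) = (-3 + q)²
Z(T, a) = -53 - 8*a (Z(T, a) = 3 - (a + 7)*8 = 3 - (7 + a)*8 = 3 - (56 + 8*a) = 3 + (-56 - 8*a) = -53 - 8*a)
Z(111, -108/(-37) - 3/(-78)) + I(j(-13)) = (-53 - 8*(-108/(-37) - 3/(-78))) + (-3 + (-4/3 - ⅔*(-13)))² = (-53 - 8*(-108*(-1/37) - 3*(-1/78))) + (-3 + (-4/3 + 26/3))² = (-53 - 8*(108/37 + 1/26)) + (-3 + 22/3)² = (-53 - 8*2845/962) + (13/3)² = (-53 - 11380/481) + 169/9 = -36873/481 + 169/9 = -250568/4329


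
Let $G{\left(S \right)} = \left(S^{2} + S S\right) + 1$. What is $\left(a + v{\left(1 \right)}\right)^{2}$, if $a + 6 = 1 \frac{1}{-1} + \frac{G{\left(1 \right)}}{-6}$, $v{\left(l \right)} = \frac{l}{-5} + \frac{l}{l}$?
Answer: $\frac{4489}{100} \approx 44.89$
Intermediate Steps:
$v{\left(l \right)} = 1 - \frac{l}{5}$ ($v{\left(l \right)} = l \left(- \frac{1}{5}\right) + 1 = - \frac{l}{5} + 1 = 1 - \frac{l}{5}$)
$G{\left(S \right)} = 1 + 2 S^{2}$ ($G{\left(S \right)} = \left(S^{2} + S^{2}\right) + 1 = 2 S^{2} + 1 = 1 + 2 S^{2}$)
$a = - \frac{15}{2}$ ($a = -6 + \left(1 \frac{1}{-1} + \frac{1 + 2 \cdot 1^{2}}{-6}\right) = -6 + \left(1 \left(-1\right) + \left(1 + 2 \cdot 1\right) \left(- \frac{1}{6}\right)\right) = -6 - \left(1 - \left(1 + 2\right) \left(- \frac{1}{6}\right)\right) = -6 + \left(-1 + 3 \left(- \frac{1}{6}\right)\right) = -6 - \frac{3}{2} = - \frac{15}{2} \approx -7.5$)
$\left(a + v{\left(1 \right)}\right)^{2} = \left(- \frac{15}{2} + \left(1 - \frac{1}{5}\right)\right)^{2} = \left(- \frac{15}{2} + \frac{4}{5}\right)^{2} = \left(- \frac{67}{10}\right)^{2} = \frac{4489}{100}$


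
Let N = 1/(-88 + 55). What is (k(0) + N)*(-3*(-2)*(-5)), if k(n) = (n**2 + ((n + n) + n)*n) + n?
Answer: 10/11 ≈ 0.90909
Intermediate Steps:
k(n) = n + 4*n**2 (k(n) = (n**2 + (2*n + n)*n) + n = (n**2 + (3*n)*n) + n = (n**2 + 3*n**2) + n = 4*n**2 + n = n + 4*n**2)
N = -1/33 (N = 1/(-33) = -1/33 ≈ -0.030303)
(k(0) + N)*(-3*(-2)*(-5)) = (0*(1 + 4*0) - 1/33)*(-3*(-2)*(-5)) = (0*(1 + 0) - 1/33)*(6*(-5)) = (0*1 - 1/33)*(-30) = (0 - 1/33)*(-30) = -1/33*(-30) = 10/11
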